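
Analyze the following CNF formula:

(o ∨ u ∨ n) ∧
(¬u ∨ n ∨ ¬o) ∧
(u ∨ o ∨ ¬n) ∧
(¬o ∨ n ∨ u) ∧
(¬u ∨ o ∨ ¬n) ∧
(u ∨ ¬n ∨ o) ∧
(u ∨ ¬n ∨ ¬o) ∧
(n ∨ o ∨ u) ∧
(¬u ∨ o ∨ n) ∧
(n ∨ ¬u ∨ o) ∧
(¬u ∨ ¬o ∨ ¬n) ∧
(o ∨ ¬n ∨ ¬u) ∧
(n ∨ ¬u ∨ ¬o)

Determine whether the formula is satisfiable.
No

No, the formula is not satisfiable.

No assignment of truth values to the variables can make all 13 clauses true simultaneously.

The formula is UNSAT (unsatisfiable).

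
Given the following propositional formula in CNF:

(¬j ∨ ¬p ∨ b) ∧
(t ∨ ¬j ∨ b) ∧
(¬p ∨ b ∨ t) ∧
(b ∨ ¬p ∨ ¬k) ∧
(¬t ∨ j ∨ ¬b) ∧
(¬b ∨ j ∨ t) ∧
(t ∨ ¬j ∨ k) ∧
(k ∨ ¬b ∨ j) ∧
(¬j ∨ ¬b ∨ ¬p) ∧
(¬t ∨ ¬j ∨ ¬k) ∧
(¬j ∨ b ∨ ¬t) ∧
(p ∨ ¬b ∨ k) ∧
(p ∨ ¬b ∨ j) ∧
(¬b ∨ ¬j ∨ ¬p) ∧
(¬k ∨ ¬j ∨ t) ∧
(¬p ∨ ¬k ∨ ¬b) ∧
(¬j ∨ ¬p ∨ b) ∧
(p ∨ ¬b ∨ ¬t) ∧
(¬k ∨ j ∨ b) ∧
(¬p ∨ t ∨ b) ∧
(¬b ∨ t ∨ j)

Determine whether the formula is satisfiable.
Yes

Yes, the formula is satisfiable.

One satisfying assignment is: t=False, j=False, k=False, p=False, b=False

Verification: With this assignment, all 21 clauses evaluate to true.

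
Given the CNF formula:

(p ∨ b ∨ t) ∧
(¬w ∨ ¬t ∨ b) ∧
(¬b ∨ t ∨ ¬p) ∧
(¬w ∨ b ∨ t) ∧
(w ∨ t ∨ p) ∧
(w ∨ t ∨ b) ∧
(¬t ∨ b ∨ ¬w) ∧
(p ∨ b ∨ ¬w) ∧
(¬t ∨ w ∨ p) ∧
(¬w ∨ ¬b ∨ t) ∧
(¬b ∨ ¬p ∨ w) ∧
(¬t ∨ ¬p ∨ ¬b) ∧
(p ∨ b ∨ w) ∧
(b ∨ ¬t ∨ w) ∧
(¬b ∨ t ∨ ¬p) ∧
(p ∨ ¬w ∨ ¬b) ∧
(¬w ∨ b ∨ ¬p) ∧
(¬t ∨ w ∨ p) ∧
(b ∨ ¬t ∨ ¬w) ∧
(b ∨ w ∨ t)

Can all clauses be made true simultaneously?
No

No, the formula is not satisfiable.

No assignment of truth values to the variables can make all 20 clauses true simultaneously.

The formula is UNSAT (unsatisfiable).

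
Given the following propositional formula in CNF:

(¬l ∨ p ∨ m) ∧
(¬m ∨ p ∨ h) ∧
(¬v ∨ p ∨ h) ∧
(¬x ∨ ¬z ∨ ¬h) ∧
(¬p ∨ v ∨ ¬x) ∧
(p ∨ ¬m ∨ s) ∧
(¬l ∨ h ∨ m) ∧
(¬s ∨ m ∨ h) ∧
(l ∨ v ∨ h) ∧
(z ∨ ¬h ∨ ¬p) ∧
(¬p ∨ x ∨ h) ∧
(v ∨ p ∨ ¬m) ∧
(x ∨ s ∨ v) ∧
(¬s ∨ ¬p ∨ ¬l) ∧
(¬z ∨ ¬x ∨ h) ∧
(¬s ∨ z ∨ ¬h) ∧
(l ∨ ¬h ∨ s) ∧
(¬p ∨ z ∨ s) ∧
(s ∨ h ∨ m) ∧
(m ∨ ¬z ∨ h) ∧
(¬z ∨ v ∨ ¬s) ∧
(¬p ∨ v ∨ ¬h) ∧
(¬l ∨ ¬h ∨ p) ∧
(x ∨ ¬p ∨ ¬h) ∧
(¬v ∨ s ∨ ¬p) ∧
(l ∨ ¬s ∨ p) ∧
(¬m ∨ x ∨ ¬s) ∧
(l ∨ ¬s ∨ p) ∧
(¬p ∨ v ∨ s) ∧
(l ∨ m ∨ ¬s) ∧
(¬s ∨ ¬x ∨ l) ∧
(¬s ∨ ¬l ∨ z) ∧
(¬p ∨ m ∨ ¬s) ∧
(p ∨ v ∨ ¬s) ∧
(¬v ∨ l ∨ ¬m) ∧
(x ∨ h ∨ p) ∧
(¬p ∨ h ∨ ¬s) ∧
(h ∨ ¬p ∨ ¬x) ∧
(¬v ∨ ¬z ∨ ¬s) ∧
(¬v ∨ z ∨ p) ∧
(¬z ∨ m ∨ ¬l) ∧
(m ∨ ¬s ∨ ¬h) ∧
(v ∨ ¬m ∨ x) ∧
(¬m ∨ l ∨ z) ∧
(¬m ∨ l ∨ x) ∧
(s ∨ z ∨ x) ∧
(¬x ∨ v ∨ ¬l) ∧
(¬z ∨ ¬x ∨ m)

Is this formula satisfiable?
No

No, the formula is not satisfiable.

No assignment of truth values to the variables can make all 48 clauses true simultaneously.

The formula is UNSAT (unsatisfiable).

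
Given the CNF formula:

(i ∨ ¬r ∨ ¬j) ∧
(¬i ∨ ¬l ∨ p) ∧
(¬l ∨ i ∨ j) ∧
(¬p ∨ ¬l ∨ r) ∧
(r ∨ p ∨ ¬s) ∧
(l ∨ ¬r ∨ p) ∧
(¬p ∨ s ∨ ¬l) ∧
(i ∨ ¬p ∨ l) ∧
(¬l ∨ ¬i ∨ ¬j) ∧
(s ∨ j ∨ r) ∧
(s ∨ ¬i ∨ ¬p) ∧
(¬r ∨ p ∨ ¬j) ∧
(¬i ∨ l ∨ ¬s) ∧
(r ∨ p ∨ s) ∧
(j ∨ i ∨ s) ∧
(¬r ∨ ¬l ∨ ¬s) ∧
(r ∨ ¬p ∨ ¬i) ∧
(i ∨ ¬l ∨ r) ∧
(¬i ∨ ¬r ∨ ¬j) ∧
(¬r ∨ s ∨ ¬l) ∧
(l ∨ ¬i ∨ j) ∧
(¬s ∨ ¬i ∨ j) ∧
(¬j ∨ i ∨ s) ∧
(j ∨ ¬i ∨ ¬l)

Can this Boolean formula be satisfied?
No

No, the formula is not satisfiable.

No assignment of truth values to the variables can make all 24 clauses true simultaneously.

The formula is UNSAT (unsatisfiable).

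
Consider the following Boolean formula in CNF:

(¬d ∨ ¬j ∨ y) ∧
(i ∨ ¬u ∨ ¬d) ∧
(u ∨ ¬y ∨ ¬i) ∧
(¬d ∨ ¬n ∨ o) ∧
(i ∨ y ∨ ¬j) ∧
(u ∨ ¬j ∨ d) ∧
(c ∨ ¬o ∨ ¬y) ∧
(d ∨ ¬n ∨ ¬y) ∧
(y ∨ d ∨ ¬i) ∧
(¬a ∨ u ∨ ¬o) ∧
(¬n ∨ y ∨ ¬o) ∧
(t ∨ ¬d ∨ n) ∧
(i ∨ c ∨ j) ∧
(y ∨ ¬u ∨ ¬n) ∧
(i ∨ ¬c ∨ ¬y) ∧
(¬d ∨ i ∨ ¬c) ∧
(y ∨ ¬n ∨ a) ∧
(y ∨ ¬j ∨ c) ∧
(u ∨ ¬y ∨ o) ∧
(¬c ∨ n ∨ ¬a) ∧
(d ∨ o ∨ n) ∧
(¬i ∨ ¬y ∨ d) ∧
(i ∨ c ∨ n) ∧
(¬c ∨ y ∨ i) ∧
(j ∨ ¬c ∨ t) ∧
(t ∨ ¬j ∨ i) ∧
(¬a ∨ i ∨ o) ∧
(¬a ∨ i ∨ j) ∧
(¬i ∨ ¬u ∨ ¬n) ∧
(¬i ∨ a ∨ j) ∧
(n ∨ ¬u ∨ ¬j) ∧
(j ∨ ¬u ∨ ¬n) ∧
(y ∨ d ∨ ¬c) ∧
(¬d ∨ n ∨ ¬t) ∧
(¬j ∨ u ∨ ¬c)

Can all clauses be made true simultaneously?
No

No, the formula is not satisfiable.

No assignment of truth values to the variables can make all 35 clauses true simultaneously.

The formula is UNSAT (unsatisfiable).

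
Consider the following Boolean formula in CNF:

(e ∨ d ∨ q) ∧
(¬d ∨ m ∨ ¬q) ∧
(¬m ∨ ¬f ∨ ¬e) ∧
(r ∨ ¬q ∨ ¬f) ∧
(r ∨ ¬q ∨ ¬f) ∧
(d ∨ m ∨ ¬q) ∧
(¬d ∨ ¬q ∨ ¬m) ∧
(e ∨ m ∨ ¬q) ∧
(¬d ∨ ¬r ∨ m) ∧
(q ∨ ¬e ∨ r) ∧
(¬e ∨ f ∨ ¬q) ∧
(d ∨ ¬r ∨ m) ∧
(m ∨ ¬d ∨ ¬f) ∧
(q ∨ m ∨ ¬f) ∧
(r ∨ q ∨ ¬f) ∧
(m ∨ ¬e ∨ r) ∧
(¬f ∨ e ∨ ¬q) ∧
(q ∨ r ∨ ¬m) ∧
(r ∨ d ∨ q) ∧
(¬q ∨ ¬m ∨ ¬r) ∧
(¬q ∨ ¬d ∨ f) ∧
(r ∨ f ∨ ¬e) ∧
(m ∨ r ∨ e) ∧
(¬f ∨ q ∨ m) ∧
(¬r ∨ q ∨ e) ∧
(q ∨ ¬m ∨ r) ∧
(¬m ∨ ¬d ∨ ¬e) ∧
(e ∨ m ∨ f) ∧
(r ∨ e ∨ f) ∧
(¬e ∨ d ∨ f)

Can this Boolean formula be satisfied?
No

No, the formula is not satisfiable.

No assignment of truth values to the variables can make all 30 clauses true simultaneously.

The formula is UNSAT (unsatisfiable).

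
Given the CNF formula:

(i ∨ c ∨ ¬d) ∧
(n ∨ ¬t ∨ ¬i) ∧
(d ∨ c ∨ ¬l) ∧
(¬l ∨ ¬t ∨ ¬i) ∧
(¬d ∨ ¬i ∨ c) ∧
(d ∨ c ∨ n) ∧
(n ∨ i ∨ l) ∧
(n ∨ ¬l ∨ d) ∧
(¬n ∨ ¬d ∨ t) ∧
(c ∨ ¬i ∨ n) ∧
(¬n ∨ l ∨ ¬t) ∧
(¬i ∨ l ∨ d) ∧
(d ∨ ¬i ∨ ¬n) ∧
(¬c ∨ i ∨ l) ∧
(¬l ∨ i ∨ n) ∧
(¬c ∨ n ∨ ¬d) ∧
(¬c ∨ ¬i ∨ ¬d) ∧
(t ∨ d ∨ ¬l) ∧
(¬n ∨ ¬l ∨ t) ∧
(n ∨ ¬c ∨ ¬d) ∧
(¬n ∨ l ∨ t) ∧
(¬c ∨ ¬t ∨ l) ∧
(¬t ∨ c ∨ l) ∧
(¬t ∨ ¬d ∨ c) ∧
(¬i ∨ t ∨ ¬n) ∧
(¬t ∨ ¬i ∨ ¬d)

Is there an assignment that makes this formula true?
Yes

Yes, the formula is satisfiable.

One satisfying assignment is: d=False, t=True, l=True, c=True, n=True, i=False

Verification: With this assignment, all 26 clauses evaluate to true.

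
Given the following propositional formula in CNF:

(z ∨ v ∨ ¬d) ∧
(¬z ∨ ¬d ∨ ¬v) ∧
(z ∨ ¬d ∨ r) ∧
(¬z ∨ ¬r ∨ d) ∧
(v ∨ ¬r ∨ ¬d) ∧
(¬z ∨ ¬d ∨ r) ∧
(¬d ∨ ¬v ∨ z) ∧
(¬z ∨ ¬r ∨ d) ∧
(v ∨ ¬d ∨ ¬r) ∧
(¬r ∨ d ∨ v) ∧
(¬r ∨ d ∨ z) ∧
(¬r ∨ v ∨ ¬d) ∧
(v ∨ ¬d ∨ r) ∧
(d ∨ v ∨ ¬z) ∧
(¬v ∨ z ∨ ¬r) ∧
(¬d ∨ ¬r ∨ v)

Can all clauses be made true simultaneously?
Yes

Yes, the formula is satisfiable.

One satisfying assignment is: v=False, r=False, z=False, d=False

Verification: With this assignment, all 16 clauses evaluate to true.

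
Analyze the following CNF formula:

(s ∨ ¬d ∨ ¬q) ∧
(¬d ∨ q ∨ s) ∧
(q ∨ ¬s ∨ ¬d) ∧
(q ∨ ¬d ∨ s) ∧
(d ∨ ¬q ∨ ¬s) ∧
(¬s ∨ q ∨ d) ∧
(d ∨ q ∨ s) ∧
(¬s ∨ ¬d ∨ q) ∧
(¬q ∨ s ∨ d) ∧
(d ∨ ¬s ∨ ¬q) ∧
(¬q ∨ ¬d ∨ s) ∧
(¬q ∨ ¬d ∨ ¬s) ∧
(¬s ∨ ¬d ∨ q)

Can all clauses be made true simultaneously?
No

No, the formula is not satisfiable.

No assignment of truth values to the variables can make all 13 clauses true simultaneously.

The formula is UNSAT (unsatisfiable).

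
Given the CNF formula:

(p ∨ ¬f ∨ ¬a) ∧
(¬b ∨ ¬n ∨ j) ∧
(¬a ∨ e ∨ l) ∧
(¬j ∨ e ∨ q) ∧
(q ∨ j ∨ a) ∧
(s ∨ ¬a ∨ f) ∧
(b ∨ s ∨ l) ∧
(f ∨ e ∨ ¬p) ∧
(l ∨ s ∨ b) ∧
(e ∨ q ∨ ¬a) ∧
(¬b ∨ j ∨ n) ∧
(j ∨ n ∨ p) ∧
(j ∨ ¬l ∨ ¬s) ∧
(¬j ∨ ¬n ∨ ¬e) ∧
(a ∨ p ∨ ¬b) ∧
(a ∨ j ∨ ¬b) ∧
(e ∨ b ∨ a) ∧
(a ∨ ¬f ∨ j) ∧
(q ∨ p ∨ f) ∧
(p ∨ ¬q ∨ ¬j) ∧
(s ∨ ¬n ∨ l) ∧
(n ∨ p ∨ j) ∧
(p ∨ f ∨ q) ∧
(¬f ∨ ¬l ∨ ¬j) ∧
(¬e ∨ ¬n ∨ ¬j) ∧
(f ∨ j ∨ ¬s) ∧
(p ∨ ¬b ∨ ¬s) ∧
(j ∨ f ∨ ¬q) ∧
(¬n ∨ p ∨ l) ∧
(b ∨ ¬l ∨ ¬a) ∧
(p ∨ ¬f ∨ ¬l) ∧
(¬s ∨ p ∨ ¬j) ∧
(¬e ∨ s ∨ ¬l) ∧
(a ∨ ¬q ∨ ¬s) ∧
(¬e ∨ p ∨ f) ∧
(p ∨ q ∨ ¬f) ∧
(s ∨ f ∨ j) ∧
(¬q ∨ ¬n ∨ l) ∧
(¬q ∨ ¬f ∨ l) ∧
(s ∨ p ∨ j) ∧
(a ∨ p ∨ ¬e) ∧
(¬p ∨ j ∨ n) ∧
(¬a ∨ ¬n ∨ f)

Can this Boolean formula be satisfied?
Yes

Yes, the formula is satisfiable.

One satisfying assignment is: l=False, a=False, s=False, n=False, b=True, q=False, f=False, j=True, p=True, e=True

Verification: With this assignment, all 43 clauses evaluate to true.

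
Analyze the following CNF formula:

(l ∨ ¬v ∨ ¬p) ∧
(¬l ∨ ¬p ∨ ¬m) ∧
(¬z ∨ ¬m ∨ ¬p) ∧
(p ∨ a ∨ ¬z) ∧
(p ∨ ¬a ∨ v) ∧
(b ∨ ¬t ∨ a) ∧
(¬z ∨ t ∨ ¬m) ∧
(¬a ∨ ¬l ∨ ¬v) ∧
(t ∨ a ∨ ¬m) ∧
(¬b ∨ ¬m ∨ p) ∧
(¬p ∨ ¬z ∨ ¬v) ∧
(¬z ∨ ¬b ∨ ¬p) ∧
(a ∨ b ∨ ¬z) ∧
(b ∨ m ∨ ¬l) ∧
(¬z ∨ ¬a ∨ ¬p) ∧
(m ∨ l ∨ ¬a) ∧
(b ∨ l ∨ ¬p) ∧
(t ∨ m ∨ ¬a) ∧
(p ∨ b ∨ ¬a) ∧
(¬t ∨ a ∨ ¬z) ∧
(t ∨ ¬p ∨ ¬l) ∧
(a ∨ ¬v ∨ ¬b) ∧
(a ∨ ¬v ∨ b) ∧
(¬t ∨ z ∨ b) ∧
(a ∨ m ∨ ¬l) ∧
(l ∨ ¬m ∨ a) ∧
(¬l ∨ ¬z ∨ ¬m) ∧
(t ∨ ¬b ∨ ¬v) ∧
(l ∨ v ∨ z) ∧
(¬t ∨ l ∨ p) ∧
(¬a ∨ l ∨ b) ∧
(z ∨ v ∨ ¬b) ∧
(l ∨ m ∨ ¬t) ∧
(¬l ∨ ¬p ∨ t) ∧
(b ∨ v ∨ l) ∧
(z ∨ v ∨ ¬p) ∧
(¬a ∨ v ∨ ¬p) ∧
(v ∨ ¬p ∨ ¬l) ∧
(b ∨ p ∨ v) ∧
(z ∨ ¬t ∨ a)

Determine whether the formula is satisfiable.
No

No, the formula is not satisfiable.

No assignment of truth values to the variables can make all 40 clauses true simultaneously.

The formula is UNSAT (unsatisfiable).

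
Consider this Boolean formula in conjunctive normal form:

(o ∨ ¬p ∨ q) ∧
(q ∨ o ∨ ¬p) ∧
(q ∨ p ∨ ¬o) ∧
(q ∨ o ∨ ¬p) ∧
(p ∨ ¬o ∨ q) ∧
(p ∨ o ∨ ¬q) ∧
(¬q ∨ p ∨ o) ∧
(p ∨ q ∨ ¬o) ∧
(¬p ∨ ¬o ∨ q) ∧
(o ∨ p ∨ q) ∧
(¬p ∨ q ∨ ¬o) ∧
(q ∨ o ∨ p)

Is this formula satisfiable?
Yes

Yes, the formula is satisfiable.

One satisfying assignment is: q=True, o=False, p=True

Verification: With this assignment, all 12 clauses evaluate to true.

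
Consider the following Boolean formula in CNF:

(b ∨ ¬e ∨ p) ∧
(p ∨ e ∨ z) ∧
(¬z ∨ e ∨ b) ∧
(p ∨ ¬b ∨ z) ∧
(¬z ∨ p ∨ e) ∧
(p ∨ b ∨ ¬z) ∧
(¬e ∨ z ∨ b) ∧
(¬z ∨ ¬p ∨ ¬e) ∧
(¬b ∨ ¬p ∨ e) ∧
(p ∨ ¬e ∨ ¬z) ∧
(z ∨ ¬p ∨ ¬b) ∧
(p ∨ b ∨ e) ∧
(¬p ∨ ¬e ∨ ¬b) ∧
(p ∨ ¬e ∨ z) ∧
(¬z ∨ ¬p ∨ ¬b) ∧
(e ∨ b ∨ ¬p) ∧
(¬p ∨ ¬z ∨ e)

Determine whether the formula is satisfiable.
No

No, the formula is not satisfiable.

No assignment of truth values to the variables can make all 17 clauses true simultaneously.

The formula is UNSAT (unsatisfiable).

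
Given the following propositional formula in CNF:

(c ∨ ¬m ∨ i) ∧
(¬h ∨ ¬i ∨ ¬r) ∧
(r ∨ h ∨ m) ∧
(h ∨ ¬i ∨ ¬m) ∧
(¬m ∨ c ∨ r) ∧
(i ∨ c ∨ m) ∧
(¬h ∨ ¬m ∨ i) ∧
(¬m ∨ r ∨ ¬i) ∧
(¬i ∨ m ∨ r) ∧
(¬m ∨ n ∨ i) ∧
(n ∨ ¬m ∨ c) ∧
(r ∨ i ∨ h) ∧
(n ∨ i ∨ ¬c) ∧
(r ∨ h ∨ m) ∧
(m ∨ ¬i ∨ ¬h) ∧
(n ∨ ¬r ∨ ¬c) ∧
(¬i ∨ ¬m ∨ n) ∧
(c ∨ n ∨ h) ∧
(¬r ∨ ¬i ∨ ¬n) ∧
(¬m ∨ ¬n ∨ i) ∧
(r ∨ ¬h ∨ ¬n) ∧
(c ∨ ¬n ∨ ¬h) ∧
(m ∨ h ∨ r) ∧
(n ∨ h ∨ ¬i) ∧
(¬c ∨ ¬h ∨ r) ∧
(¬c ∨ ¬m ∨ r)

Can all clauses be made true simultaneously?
Yes

Yes, the formula is satisfiable.

One satisfying assignment is: m=False, n=True, h=False, c=True, i=False, r=True

Verification: With this assignment, all 26 clauses evaluate to true.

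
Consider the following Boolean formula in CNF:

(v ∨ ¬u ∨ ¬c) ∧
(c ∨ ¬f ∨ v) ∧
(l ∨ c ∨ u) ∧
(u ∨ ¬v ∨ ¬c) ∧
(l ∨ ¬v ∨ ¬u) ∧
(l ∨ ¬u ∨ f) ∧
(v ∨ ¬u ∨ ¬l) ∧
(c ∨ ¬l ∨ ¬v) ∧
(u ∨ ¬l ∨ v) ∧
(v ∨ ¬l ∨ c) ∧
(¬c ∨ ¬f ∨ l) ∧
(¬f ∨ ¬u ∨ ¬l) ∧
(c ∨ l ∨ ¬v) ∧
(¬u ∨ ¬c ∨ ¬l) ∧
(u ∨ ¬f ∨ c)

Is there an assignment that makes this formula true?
Yes

Yes, the formula is satisfiable.

One satisfying assignment is: c=True, l=False, u=False, f=False, v=False

Verification: With this assignment, all 15 clauses evaluate to true.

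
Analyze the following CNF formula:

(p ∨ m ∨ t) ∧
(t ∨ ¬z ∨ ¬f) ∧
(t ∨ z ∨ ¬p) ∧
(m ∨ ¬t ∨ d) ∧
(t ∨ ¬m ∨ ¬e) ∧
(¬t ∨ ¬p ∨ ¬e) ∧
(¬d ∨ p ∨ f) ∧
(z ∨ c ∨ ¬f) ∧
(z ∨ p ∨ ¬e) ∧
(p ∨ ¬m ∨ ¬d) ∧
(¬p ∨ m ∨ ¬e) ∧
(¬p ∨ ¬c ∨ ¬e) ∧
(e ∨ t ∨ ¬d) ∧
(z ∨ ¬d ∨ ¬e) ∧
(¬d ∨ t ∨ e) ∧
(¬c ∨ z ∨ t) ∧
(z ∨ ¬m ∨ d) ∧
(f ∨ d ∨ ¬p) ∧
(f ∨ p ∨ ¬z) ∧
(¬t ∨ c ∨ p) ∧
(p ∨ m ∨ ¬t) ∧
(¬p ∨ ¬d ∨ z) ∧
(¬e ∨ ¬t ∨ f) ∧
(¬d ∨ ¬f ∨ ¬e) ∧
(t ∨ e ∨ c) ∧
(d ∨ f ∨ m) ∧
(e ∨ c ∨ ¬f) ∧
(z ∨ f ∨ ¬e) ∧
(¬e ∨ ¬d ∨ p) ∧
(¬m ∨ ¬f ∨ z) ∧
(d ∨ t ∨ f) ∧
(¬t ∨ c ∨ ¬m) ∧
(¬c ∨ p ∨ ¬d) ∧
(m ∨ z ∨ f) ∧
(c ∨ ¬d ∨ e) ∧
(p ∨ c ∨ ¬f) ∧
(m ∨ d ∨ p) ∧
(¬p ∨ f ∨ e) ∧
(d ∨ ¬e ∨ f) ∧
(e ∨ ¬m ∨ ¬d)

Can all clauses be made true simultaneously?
Yes

Yes, the formula is satisfiable.

One satisfying assignment is: c=True, t=True, f=True, e=False, z=True, d=False, m=True, p=True

Verification: With this assignment, all 40 clauses evaluate to true.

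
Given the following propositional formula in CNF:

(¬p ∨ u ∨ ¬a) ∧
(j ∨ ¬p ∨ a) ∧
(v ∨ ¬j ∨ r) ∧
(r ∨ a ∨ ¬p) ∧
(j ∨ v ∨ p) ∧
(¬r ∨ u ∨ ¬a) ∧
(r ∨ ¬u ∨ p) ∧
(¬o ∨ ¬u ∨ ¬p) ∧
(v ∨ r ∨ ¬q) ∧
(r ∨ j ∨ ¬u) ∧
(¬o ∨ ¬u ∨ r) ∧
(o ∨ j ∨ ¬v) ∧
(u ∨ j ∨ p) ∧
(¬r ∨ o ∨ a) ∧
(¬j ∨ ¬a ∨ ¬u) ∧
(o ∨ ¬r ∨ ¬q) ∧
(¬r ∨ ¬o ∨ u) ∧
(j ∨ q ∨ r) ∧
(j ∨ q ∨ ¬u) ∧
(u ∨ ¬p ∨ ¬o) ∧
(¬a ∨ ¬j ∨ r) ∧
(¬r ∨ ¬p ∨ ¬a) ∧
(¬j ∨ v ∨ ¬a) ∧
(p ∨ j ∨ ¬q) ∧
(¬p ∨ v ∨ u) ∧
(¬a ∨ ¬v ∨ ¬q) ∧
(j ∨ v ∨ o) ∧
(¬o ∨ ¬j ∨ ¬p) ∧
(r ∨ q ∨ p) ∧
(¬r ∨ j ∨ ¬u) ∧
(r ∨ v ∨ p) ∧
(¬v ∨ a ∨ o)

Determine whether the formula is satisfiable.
Yes

Yes, the formula is satisfiable.

One satisfying assignment is: r=True, u=True, a=False, o=True, v=False, p=False, j=True, q=False

Verification: With this assignment, all 32 clauses evaluate to true.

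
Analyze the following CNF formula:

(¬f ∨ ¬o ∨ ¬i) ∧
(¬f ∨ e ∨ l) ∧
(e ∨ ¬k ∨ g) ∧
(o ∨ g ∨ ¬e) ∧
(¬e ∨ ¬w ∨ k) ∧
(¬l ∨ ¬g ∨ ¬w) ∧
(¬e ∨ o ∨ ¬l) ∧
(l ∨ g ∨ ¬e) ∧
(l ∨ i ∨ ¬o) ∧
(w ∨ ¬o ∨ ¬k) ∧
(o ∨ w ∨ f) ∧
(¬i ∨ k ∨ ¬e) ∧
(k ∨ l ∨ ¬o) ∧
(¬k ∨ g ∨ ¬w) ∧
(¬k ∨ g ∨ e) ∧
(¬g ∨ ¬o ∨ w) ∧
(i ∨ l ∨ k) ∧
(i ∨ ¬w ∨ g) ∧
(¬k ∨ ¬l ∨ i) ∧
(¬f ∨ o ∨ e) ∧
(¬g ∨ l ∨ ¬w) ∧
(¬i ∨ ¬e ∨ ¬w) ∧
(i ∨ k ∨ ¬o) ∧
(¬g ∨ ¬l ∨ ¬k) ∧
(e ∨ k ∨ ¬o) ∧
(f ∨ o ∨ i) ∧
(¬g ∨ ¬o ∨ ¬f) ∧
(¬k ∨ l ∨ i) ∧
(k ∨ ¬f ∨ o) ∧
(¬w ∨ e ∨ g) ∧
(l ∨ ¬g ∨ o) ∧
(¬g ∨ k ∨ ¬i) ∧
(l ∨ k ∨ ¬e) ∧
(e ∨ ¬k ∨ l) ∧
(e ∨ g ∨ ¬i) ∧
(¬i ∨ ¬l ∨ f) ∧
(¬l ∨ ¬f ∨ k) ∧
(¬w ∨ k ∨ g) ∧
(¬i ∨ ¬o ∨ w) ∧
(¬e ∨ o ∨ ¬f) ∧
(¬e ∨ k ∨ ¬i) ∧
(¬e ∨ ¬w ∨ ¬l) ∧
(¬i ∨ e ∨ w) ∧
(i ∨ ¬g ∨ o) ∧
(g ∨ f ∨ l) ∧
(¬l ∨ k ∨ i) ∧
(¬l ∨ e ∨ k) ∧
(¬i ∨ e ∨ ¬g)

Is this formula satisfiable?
No

No, the formula is not satisfiable.

No assignment of truth values to the variables can make all 48 clauses true simultaneously.

The formula is UNSAT (unsatisfiable).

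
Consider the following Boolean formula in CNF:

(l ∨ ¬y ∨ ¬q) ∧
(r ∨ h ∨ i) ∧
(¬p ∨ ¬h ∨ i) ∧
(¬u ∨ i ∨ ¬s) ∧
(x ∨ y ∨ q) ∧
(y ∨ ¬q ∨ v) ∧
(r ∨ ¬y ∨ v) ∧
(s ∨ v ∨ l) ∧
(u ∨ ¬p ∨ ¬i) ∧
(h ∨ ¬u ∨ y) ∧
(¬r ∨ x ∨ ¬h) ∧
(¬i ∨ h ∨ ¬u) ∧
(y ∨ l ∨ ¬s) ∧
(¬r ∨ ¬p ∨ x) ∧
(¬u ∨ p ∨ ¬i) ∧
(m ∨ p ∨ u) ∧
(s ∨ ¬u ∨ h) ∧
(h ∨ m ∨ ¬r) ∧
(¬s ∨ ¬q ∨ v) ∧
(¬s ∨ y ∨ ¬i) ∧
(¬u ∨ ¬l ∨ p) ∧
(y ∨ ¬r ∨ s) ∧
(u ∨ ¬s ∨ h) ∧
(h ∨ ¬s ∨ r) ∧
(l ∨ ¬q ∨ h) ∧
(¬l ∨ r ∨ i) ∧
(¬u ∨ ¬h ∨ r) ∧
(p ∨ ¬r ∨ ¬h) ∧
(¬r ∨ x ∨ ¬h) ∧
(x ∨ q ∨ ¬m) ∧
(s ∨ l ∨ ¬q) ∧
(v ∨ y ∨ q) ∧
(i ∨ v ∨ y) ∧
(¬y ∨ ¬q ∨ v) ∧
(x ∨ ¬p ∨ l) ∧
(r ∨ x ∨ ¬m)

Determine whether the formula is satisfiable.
Yes

Yes, the formula is satisfiable.

One satisfying assignment is: v=True, q=True, l=True, u=False, m=True, i=True, s=False, y=True, p=False, x=False, r=True, h=False

Verification: With this assignment, all 36 clauses evaluate to true.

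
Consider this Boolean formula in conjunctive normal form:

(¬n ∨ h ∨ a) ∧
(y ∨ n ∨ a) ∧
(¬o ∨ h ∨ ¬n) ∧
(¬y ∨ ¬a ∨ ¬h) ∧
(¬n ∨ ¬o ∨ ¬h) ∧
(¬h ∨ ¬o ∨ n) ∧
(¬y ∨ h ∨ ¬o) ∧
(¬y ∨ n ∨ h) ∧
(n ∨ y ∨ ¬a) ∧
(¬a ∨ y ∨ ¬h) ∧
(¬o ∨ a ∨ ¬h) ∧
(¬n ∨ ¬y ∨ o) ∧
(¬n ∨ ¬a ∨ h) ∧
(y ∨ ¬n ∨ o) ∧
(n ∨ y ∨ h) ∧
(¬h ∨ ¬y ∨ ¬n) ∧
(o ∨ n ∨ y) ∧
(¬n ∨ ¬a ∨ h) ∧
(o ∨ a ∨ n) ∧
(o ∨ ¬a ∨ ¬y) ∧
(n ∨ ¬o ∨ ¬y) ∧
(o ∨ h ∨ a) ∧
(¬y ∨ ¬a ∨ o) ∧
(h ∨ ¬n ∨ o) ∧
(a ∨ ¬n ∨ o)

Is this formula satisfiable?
No

No, the formula is not satisfiable.

No assignment of truth values to the variables can make all 25 clauses true simultaneously.

The formula is UNSAT (unsatisfiable).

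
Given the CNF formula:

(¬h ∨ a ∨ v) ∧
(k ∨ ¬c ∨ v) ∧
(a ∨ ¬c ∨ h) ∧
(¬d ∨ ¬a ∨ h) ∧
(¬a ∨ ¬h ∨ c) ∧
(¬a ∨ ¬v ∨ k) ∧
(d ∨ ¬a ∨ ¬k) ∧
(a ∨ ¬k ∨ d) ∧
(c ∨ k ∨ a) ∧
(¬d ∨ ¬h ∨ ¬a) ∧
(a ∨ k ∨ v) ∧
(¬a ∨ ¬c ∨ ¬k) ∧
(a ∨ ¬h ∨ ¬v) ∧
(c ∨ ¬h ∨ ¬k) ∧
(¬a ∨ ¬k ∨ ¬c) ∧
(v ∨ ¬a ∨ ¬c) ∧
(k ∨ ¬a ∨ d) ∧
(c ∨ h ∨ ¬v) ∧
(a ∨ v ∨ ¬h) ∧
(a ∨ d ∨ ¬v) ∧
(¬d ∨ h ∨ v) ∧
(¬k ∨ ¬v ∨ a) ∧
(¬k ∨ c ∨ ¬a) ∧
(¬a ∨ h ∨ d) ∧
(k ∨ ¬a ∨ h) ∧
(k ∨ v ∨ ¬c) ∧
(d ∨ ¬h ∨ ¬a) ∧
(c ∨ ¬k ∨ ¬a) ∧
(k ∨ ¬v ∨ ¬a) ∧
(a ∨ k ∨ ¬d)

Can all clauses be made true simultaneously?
No

No, the formula is not satisfiable.

No assignment of truth values to the variables can make all 30 clauses true simultaneously.

The formula is UNSAT (unsatisfiable).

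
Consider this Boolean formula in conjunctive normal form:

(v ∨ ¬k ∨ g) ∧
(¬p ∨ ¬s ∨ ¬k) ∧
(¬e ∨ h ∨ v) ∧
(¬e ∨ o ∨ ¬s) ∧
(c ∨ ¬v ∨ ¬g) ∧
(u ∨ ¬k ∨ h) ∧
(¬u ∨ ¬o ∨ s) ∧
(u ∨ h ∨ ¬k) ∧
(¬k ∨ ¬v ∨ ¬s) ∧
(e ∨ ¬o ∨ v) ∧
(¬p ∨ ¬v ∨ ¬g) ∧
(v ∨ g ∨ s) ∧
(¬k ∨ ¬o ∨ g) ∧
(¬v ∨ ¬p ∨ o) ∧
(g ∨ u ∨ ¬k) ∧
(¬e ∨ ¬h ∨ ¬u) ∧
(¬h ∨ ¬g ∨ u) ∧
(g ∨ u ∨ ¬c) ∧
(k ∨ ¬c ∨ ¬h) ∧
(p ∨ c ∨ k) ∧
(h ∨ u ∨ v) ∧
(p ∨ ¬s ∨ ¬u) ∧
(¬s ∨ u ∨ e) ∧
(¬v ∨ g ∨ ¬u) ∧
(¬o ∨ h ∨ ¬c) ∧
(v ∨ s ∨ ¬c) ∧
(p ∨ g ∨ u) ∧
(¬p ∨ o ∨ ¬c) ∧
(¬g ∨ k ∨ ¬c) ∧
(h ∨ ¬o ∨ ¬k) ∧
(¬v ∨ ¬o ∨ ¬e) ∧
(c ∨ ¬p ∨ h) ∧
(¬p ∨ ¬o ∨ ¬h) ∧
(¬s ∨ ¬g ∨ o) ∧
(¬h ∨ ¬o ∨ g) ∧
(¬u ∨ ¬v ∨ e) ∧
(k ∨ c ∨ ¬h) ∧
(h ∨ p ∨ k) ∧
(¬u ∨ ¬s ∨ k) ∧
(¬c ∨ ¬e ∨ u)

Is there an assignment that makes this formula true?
Yes

Yes, the formula is satisfiable.

One satisfying assignment is: s=False, v=False, p=False, g=True, u=True, h=False, o=False, k=True, e=False, c=False

Verification: With this assignment, all 40 clauses evaluate to true.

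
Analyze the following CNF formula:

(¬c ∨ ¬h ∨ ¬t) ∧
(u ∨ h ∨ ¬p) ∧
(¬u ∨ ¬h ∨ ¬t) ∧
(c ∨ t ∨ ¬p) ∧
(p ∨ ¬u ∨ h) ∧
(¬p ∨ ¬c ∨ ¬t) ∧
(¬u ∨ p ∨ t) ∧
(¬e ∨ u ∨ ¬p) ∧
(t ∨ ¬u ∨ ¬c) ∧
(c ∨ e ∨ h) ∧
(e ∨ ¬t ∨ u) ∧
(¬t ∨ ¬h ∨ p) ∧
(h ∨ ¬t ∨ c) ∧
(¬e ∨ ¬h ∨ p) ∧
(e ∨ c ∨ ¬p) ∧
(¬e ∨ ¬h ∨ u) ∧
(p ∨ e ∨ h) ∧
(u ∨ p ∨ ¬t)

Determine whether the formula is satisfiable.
Yes

Yes, the formula is satisfiable.

One satisfying assignment is: p=False, e=False, t=False, u=False, h=True, c=False

Verification: With this assignment, all 18 clauses evaluate to true.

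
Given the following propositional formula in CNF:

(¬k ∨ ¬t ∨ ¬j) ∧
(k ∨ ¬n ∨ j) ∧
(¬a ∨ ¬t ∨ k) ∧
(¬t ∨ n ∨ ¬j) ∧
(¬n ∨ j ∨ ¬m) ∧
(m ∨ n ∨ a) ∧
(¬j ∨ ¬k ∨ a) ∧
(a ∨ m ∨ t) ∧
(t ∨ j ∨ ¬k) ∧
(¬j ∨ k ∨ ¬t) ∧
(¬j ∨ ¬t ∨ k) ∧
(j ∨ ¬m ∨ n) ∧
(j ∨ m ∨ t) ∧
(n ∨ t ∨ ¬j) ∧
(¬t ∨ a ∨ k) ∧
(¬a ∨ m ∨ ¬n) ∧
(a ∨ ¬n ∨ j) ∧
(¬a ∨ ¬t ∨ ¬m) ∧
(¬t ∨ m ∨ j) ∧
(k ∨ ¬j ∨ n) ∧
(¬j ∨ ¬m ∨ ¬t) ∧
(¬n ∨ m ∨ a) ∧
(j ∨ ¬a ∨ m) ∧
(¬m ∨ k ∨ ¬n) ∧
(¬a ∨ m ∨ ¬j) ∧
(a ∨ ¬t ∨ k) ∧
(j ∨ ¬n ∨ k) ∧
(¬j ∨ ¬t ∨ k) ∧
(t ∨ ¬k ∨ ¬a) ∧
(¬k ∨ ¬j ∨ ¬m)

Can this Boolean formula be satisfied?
No

No, the formula is not satisfiable.

No assignment of truth values to the variables can make all 30 clauses true simultaneously.

The formula is UNSAT (unsatisfiable).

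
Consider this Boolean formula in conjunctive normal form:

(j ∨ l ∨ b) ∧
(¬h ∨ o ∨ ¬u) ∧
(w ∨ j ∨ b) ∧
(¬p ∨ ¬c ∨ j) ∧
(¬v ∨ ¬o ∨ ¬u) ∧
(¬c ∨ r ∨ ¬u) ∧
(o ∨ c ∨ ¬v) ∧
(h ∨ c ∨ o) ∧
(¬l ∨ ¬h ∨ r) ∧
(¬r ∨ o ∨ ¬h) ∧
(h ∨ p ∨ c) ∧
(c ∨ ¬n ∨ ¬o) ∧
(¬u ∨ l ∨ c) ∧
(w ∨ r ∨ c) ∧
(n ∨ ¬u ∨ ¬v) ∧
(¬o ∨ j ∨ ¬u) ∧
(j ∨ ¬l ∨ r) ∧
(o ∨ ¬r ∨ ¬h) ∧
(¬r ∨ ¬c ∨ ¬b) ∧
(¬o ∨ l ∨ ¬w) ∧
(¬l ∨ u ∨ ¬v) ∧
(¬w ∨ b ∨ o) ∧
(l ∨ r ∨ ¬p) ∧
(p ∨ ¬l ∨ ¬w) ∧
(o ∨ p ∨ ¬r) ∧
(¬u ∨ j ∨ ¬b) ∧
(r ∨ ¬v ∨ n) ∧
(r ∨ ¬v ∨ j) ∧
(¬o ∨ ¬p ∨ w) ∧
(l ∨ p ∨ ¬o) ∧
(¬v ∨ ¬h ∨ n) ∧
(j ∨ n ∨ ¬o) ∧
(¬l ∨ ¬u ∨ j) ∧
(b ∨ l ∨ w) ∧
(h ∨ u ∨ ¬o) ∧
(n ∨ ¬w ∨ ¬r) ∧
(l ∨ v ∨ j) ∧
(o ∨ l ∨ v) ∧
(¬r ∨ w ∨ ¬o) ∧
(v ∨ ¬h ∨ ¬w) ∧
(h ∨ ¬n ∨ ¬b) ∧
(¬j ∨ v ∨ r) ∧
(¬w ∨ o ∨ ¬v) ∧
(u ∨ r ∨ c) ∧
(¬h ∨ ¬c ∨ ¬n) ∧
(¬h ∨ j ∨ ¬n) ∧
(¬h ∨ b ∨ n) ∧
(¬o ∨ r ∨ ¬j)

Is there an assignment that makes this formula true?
Yes

Yes, the formula is satisfiable.

One satisfying assignment is: c=True, j=True, v=False, h=False, l=True, p=True, u=False, o=False, b=False, w=False, n=False, r=True

Verification: With this assignment, all 48 clauses evaluate to true.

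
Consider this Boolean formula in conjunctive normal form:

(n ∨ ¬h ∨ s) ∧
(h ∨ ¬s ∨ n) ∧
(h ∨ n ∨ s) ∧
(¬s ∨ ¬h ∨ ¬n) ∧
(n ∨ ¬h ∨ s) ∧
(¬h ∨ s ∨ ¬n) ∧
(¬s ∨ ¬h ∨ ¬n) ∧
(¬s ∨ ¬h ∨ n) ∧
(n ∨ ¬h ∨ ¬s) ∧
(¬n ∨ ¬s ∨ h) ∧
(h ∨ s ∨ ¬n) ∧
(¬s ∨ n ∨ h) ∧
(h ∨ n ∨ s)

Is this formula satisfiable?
No

No, the formula is not satisfiable.

No assignment of truth values to the variables can make all 13 clauses true simultaneously.

The formula is UNSAT (unsatisfiable).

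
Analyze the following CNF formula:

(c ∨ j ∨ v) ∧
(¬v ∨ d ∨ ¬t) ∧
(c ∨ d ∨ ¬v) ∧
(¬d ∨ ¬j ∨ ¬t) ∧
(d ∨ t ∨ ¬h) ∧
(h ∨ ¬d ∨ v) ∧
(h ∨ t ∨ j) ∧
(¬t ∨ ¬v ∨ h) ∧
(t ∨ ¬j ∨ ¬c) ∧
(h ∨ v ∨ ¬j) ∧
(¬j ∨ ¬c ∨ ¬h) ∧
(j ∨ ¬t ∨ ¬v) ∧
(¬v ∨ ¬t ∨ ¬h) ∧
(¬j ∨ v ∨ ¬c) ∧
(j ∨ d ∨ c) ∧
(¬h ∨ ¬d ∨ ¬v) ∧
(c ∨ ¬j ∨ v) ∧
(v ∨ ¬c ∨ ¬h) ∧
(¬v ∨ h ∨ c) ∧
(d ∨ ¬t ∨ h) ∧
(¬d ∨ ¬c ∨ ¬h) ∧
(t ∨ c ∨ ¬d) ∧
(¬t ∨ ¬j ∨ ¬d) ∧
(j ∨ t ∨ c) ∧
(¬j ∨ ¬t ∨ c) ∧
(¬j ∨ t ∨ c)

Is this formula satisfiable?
No

No, the formula is not satisfiable.

No assignment of truth values to the variables can make all 26 clauses true simultaneously.

The formula is UNSAT (unsatisfiable).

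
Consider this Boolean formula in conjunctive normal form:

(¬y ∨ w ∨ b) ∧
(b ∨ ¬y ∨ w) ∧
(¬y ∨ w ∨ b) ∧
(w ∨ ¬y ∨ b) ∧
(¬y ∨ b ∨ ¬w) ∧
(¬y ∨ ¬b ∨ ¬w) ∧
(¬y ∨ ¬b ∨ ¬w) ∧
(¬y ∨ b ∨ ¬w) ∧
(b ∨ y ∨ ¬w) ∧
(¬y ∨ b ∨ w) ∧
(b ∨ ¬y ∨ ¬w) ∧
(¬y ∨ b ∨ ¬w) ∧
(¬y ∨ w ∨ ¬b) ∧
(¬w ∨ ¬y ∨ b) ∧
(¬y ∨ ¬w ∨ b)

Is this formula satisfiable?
Yes

Yes, the formula is satisfiable.

One satisfying assignment is: b=False, w=False, y=False

Verification: With this assignment, all 15 clauses evaluate to true.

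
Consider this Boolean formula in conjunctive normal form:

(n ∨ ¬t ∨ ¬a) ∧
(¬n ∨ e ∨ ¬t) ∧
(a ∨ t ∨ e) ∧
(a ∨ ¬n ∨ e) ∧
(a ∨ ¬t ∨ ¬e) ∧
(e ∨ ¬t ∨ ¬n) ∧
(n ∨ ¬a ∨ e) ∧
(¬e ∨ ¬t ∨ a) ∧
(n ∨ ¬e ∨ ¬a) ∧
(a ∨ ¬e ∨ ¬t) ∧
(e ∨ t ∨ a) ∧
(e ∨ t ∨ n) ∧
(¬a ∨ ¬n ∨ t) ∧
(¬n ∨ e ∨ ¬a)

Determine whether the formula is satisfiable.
Yes

Yes, the formula is satisfiable.

One satisfying assignment is: e=False, a=False, n=False, t=True

Verification: With this assignment, all 14 clauses evaluate to true.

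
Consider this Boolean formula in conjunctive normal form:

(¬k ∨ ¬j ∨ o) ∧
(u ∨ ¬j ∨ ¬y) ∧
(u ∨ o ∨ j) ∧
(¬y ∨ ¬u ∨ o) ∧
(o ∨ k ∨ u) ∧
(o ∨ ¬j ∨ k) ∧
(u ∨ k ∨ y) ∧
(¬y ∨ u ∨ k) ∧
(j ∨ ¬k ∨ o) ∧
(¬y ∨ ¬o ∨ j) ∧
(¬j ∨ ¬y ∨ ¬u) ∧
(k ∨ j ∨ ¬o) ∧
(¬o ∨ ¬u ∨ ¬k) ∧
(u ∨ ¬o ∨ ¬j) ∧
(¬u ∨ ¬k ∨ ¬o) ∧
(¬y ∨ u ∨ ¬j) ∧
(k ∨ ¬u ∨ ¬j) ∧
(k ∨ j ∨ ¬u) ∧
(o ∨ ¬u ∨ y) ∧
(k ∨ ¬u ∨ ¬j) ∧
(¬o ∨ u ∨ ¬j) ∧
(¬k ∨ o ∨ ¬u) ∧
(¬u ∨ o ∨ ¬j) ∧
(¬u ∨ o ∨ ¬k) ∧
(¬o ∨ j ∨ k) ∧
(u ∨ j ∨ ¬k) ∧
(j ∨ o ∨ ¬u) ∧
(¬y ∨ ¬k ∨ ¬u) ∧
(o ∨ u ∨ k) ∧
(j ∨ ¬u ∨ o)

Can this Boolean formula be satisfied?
No

No, the formula is not satisfiable.

No assignment of truth values to the variables can make all 30 clauses true simultaneously.

The formula is UNSAT (unsatisfiable).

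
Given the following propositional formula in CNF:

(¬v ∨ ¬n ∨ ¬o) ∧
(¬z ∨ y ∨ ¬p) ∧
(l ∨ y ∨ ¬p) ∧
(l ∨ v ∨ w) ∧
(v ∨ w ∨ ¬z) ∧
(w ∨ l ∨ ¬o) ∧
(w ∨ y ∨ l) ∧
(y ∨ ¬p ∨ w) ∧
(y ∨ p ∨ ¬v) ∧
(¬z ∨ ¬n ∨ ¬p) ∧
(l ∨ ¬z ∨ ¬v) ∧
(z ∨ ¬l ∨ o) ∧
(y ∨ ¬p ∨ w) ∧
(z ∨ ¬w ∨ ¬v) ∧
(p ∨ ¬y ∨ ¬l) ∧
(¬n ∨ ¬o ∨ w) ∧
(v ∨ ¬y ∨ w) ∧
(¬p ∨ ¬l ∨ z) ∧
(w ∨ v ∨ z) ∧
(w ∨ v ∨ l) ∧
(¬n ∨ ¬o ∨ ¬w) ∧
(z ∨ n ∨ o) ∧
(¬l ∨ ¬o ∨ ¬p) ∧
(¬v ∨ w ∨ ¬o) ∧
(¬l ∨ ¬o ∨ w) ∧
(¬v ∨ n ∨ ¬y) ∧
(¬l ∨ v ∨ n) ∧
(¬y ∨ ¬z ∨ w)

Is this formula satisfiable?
Yes

Yes, the formula is satisfiable.

One satisfying assignment is: z=False, p=False, l=False, w=False, v=True, y=True, o=False, n=True

Verification: With this assignment, all 28 clauses evaluate to true.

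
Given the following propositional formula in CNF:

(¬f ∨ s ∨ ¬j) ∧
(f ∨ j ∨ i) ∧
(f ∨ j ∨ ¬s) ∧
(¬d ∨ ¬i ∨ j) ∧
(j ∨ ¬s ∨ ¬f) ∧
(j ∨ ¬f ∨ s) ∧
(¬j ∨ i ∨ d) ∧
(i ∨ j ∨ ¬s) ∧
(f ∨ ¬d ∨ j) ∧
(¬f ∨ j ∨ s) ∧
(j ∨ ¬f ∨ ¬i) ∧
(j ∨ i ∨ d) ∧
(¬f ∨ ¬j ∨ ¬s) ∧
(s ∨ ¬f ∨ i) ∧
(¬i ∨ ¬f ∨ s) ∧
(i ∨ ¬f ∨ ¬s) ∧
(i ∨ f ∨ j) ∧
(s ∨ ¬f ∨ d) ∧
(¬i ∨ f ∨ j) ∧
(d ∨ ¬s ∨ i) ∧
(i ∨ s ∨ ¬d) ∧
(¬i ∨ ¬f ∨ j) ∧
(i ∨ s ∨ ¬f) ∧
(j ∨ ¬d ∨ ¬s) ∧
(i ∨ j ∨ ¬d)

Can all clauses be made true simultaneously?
Yes

Yes, the formula is satisfiable.

One satisfying assignment is: i=True, j=True, s=False, f=False, d=False

Verification: With this assignment, all 25 clauses evaluate to true.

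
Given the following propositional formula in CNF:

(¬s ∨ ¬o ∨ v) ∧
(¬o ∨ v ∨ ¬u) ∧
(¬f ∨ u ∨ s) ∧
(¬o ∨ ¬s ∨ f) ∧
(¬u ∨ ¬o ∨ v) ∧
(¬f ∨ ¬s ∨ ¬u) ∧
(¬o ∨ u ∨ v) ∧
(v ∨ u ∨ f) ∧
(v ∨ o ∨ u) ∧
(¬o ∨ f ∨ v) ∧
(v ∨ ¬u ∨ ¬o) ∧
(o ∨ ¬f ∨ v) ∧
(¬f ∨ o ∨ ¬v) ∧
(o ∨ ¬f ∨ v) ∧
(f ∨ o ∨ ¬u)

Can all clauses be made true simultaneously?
Yes

Yes, the formula is satisfiable.

One satisfying assignment is: s=False, o=True, u=True, v=True, f=True

Verification: With this assignment, all 15 clauses evaluate to true.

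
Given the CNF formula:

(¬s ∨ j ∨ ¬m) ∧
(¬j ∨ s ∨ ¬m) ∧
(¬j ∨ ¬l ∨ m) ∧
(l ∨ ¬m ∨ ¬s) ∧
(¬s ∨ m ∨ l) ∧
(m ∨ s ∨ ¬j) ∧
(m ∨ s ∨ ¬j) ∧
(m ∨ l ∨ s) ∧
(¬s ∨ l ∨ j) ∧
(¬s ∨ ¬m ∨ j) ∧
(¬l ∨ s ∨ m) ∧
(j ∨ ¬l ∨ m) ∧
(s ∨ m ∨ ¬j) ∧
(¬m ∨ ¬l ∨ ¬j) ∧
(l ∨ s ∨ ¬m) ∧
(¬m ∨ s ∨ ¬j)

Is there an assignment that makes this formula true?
Yes

Yes, the formula is satisfiable.

One satisfying assignment is: j=False, l=True, m=True, s=False

Verification: With this assignment, all 16 clauses evaluate to true.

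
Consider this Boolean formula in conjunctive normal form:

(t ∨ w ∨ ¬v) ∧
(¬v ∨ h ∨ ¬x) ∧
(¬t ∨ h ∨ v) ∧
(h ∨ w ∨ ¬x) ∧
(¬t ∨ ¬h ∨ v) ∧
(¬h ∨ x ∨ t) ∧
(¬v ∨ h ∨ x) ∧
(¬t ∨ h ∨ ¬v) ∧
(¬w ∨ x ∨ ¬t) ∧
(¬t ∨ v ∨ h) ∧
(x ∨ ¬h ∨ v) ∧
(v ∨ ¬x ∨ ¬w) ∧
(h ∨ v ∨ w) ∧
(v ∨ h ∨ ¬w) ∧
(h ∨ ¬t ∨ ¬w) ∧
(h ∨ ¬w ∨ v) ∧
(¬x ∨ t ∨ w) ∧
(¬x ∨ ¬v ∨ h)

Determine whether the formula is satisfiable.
Yes

Yes, the formula is satisfiable.

One satisfying assignment is: x=True, t=True, h=True, v=True, w=True

Verification: With this assignment, all 18 clauses evaluate to true.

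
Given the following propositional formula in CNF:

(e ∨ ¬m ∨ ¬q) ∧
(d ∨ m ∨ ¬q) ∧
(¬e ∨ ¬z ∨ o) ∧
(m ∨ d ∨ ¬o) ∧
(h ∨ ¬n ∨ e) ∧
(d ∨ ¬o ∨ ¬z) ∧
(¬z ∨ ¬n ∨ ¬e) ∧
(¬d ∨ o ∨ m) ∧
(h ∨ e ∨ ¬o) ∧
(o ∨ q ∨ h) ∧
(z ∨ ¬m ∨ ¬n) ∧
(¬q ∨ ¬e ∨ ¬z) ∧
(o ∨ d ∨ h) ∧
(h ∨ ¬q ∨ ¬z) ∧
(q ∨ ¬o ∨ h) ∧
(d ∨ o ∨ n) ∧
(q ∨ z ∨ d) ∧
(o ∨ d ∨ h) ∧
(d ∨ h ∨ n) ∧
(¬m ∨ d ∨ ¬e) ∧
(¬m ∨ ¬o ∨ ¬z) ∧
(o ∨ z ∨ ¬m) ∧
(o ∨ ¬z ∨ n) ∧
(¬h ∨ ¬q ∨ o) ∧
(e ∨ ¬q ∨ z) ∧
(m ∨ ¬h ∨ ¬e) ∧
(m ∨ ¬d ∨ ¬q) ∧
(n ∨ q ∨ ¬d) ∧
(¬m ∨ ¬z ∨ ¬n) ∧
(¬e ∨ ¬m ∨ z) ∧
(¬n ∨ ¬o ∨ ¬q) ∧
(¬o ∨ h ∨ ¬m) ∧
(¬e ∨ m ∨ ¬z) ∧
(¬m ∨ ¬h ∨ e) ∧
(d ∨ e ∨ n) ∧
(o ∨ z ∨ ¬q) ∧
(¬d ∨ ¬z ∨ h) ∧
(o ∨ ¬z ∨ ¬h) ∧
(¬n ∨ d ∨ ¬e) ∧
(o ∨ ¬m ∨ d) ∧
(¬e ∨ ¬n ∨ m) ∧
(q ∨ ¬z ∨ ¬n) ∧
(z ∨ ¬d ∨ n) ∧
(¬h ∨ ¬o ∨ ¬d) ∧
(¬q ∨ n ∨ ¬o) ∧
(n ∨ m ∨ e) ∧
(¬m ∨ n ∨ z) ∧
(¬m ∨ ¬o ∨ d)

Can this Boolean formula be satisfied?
No

No, the formula is not satisfiable.

No assignment of truth values to the variables can make all 48 clauses true simultaneously.

The formula is UNSAT (unsatisfiable).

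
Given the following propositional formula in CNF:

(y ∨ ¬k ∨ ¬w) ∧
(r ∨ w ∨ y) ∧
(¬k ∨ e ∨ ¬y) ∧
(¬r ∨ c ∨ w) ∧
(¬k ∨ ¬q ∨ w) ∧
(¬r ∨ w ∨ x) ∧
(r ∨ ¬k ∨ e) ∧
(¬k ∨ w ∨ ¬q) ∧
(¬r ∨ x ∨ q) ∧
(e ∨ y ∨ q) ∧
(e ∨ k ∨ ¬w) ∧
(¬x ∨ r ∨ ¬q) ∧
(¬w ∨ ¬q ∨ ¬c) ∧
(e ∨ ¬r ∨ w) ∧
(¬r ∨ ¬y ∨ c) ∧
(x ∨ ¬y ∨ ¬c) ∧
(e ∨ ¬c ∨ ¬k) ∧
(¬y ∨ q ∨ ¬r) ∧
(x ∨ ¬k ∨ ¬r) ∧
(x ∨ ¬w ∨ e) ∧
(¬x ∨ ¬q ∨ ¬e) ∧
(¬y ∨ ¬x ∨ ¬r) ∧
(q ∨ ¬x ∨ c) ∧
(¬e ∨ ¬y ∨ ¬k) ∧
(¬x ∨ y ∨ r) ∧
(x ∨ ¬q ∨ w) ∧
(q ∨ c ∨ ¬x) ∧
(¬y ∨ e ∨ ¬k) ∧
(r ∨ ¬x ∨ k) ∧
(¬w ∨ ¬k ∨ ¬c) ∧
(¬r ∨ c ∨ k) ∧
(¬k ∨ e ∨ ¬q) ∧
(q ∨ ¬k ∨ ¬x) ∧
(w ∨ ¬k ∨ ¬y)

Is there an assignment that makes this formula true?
Yes

Yes, the formula is satisfiable.

One satisfying assignment is: c=False, k=False, q=False, e=False, w=False, x=False, y=True, r=False

Verification: With this assignment, all 34 clauses evaluate to true.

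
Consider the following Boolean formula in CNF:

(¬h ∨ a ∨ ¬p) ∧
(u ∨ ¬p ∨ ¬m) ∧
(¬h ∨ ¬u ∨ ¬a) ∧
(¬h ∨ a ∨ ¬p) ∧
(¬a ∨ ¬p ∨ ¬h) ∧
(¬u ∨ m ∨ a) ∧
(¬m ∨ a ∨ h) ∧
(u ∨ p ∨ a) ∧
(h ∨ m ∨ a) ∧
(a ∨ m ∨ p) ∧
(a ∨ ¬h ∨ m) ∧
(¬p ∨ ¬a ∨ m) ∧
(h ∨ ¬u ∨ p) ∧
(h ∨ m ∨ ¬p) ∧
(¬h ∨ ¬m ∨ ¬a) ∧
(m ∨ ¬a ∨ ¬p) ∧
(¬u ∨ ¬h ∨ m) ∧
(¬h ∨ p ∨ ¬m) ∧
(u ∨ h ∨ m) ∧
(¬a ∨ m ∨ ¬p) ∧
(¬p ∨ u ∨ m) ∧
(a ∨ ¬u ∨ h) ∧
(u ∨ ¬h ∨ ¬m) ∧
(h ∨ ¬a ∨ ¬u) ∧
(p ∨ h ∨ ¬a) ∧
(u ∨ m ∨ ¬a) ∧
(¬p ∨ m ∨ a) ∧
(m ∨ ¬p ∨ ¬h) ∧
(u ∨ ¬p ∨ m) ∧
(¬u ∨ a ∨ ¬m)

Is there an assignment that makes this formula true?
No

No, the formula is not satisfiable.

No assignment of truth values to the variables can make all 30 clauses true simultaneously.

The formula is UNSAT (unsatisfiable).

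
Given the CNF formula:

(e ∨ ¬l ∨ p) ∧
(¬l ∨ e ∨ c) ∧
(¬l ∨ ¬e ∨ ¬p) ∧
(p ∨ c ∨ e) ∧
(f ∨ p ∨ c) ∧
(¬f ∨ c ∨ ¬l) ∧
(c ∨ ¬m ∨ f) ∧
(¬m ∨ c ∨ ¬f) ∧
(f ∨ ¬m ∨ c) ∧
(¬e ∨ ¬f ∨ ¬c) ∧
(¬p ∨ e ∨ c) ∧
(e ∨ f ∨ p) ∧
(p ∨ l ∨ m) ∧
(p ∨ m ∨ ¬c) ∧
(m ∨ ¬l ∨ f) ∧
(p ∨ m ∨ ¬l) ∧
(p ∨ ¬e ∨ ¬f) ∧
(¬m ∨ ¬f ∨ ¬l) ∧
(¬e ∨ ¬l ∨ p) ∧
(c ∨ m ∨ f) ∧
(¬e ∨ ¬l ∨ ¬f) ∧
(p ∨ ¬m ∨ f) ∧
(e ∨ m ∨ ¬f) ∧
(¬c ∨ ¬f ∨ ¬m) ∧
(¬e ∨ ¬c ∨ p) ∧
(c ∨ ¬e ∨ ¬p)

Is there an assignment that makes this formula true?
Yes

Yes, the formula is satisfiable.

One satisfying assignment is: c=True, p=True, f=False, l=False, m=False, e=False

Verification: With this assignment, all 26 clauses evaluate to true.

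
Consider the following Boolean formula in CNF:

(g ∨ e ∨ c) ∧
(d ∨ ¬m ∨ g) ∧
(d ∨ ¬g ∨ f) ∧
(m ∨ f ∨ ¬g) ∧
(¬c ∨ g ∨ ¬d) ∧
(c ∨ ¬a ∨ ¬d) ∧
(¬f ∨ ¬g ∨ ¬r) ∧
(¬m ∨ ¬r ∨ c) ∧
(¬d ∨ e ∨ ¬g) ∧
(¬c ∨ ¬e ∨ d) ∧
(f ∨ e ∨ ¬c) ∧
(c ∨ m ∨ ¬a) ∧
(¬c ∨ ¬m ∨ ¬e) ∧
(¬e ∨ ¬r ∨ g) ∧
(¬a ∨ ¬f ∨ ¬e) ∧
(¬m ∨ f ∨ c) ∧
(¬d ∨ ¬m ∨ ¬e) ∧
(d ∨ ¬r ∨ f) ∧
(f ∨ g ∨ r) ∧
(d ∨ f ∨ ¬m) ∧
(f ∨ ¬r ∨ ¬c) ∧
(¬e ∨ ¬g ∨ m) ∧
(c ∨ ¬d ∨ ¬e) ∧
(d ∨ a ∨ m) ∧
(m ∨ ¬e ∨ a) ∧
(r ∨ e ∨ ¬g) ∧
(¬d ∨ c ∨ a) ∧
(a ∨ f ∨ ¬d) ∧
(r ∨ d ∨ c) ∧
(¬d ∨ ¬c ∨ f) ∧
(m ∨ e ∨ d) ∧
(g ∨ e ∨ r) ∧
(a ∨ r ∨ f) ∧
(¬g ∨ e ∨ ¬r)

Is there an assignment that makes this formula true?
No

No, the formula is not satisfiable.

No assignment of truth values to the variables can make all 34 clauses true simultaneously.

The formula is UNSAT (unsatisfiable).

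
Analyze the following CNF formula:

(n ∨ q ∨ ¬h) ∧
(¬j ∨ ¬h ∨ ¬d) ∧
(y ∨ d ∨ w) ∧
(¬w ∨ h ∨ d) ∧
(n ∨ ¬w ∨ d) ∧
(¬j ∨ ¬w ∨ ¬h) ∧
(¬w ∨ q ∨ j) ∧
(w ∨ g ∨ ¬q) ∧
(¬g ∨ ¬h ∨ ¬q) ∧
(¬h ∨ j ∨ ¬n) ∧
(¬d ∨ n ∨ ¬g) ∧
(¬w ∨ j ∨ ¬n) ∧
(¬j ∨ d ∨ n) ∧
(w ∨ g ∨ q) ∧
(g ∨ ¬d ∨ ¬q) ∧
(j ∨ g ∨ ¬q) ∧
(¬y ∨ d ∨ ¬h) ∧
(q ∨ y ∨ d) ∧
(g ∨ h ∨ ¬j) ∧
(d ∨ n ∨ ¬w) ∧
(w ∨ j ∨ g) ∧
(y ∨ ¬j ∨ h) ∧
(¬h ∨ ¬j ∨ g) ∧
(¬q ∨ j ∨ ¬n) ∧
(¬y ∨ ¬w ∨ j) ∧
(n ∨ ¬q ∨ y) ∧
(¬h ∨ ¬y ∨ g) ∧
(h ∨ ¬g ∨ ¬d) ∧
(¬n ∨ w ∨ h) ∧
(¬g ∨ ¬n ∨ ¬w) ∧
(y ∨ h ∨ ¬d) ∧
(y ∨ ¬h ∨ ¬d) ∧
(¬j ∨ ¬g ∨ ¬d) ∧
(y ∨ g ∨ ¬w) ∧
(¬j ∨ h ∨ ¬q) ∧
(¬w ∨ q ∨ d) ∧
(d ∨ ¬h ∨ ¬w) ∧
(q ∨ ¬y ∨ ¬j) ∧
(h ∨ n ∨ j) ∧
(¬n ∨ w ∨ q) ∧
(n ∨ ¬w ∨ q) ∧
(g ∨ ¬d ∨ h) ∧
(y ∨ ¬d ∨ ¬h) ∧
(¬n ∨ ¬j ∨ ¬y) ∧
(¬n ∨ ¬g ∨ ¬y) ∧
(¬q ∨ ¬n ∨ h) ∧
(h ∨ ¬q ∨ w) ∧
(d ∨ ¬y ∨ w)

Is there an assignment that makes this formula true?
No

No, the formula is not satisfiable.

No assignment of truth values to the variables can make all 48 clauses true simultaneously.

The formula is UNSAT (unsatisfiable).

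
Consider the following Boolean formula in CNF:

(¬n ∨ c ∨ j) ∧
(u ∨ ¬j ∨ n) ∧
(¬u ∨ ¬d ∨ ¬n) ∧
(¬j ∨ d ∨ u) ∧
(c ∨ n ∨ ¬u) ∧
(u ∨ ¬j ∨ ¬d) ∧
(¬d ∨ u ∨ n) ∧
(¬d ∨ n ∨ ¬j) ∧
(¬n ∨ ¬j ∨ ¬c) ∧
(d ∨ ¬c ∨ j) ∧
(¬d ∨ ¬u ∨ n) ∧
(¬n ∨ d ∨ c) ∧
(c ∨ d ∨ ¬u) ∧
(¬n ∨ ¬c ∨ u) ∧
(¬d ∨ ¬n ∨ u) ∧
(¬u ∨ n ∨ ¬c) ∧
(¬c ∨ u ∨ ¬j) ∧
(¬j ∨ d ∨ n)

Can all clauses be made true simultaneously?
Yes

Yes, the formula is satisfiable.

One satisfying assignment is: j=False, u=False, n=False, c=False, d=False

Verification: With this assignment, all 18 clauses evaluate to true.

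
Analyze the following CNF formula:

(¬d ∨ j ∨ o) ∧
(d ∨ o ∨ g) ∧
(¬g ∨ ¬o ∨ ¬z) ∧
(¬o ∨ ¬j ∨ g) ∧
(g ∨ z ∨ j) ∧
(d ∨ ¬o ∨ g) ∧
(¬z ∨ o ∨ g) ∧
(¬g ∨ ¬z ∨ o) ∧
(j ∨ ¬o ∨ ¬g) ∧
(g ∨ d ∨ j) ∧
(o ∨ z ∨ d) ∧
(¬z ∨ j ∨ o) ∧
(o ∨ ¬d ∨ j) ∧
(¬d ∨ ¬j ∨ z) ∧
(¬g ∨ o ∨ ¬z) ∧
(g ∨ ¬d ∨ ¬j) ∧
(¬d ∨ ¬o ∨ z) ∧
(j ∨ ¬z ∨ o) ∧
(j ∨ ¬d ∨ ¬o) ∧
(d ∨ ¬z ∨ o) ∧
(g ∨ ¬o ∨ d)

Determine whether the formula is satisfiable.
Yes

Yes, the formula is satisfiable.

One satisfying assignment is: g=True, z=False, j=True, d=False, o=True

Verification: With this assignment, all 21 clauses evaluate to true.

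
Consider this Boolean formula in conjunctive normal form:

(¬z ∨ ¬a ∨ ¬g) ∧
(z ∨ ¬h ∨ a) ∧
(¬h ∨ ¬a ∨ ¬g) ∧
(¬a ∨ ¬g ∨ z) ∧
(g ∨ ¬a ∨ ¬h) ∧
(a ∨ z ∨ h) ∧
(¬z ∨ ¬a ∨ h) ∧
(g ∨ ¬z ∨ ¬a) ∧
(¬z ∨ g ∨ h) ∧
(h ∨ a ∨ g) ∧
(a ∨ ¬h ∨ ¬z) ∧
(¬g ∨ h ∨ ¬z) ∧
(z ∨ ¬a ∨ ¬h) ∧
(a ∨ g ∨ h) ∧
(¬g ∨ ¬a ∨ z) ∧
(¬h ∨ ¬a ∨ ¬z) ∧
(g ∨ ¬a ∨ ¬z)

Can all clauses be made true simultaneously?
Yes

Yes, the formula is satisfiable.

One satisfying assignment is: a=True, g=False, z=False, h=False

Verification: With this assignment, all 17 clauses evaluate to true.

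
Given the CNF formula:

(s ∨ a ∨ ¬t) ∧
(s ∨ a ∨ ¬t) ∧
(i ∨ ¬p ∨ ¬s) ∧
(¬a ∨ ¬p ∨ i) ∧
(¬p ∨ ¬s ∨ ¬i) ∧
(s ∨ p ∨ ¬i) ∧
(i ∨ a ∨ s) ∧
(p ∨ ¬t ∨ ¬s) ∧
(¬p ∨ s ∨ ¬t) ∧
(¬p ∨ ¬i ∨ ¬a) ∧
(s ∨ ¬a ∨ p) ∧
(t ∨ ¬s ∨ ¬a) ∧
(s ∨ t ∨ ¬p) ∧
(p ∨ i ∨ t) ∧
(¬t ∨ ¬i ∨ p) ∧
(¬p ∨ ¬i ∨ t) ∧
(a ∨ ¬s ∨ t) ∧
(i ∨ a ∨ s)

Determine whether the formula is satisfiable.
No

No, the formula is not satisfiable.

No assignment of truth values to the variables can make all 18 clauses true simultaneously.

The formula is UNSAT (unsatisfiable).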